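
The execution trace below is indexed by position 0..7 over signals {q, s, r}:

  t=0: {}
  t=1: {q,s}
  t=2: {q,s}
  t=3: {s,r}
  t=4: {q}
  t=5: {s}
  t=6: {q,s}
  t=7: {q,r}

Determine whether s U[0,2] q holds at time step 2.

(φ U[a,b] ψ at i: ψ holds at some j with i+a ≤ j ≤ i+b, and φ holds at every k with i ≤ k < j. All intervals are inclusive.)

Need some j in [2,4] with q, and s at every k in [2,j-1].
  j=2: q holds; no prefix to check → satisfied.

True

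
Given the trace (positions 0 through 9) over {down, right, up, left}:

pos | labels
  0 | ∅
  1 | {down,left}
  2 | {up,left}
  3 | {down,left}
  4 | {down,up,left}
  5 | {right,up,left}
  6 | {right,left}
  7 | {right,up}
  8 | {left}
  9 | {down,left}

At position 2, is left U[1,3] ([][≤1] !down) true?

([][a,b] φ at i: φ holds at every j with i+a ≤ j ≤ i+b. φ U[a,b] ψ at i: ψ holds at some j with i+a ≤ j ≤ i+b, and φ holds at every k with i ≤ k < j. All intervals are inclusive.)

Need some j in [3,5] with [][≤1] !down, and left at every k in [2,j-1].
  j=3: [][≤1] !down — fails at 3.
  j=4: [][≤1] !down — fails at 4.
  j=5: [][≤1] !down holds; left holds at every k in [2,4] → satisfied.

Holds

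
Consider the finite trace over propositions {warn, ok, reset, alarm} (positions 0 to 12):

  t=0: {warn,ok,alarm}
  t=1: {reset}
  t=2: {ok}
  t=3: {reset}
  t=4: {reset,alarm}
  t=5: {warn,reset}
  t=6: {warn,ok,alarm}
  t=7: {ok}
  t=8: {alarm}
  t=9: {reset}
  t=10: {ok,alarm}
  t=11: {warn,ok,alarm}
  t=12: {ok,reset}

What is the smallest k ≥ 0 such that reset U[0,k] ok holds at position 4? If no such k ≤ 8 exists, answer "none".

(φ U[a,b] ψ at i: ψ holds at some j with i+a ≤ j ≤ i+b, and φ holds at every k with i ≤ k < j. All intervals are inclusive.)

Need earliest j ≥ 4 with ok, and reset at every k in [4,j-1].
  j=4: rhs fails.
  j=5: rhs fails.
  j=6: rhs holds; lhs holds on [4,5]. k = 2.

2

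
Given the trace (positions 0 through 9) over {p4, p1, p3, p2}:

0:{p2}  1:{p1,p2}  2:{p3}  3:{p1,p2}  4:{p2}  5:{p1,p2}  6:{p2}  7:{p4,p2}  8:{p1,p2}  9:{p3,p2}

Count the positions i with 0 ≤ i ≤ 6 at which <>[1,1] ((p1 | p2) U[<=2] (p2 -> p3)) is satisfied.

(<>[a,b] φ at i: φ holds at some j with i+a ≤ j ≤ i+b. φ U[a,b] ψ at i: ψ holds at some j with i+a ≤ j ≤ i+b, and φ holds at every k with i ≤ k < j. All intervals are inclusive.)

Evaluate at each i in [0,6]:
  i=0: ✓ (witness j=1)
  i=1: ✓ (witness j=2)
  i=2: ✗ (none in [3,3])
  i=3: ✗ (none in [4,4])
  i=4: ✗ (none in [5,5])
  i=5: ✗ (none in [6,6])
  i=6: ✓ (witness j=7)
Positions where it holds: {0, 1, 6} → 3.

3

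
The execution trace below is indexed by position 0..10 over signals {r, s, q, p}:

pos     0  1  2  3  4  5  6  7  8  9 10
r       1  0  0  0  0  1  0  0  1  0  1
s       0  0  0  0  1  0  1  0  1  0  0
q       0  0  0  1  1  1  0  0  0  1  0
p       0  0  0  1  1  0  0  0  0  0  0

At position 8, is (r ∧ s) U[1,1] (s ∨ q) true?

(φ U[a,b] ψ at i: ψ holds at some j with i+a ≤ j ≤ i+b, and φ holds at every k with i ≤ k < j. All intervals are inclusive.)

True

Need some j in [9,9] with (s ∨ q), and (r ∧ s) at every k in [8,j-1].
  j=9: (s ∨ q) holds; (r ∧ s) holds at every k in [8,8] → satisfied.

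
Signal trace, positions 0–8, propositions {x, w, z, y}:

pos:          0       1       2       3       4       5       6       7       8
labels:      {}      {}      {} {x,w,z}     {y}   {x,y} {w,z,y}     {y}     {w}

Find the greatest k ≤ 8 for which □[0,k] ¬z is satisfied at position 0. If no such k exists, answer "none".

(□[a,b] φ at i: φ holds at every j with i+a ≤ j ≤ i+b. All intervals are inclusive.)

2

¬z must hold from j=0 onward; find where it first fails.
  j=0: holds
  j=1: holds
  j=2: holds
  j=3: fails
Holds on [0,2], so largest k = 2.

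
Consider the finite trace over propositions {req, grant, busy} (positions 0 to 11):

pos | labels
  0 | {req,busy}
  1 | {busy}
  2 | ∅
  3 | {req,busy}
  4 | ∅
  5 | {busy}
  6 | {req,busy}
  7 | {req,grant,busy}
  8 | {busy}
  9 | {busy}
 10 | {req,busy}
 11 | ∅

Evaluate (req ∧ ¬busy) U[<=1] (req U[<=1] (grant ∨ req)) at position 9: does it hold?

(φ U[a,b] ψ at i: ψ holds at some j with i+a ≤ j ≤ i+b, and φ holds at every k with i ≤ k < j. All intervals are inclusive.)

Need some j in [9,10] with (req U[<=1] (grant ∨ req)), and (req ∧ ¬busy) at every k in [9,j-1].
  j=9: (req U[<=1] (grant ∨ req)) — fails.
  j=10: (req U[<=1] (grant ∨ req)) holds, but (req ∧ ¬busy) fails at k=9 → not this j.
No j in the window works → until fails.

No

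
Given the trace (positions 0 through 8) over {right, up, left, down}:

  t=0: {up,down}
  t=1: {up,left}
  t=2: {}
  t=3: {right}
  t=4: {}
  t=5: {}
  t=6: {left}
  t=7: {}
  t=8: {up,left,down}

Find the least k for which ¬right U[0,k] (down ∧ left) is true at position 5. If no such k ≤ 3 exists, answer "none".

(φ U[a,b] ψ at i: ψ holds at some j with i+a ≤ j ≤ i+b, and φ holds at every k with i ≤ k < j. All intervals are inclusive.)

3

Need earliest j ≥ 5 with (down ∧ left), and ¬right at every k in [5,j-1].
  j=5: rhs fails.
  j=6: rhs fails.
  j=7: rhs fails.
  j=8: rhs holds; lhs holds on [5,7]. k = 3.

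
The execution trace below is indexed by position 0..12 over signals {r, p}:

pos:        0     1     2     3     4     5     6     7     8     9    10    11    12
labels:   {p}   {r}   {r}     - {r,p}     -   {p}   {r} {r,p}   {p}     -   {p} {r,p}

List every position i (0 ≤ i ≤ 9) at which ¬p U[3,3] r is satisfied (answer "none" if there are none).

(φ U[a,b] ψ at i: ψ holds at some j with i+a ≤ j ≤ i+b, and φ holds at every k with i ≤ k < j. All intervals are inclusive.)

1

Evaluate at each i in [0,9]:
  i=0: ✗ (no rhs in [3,3])
  i=1: ✓ (rhs at j=4; lhs holds on [1,3])
  i=2: ✗ (no rhs in [5,5])
  i=3: ✗ (no rhs in [6,6])
  i=4: ✗ (lhs fails at k=4 before rhs at j=7)
  i=5: ✗ (lhs fails at k=6 before rhs at j=8)
  i=6: ✗ (no rhs in [9,9])
  i=7: ✗ (no rhs in [10,10])
  i=8: ✗ (no rhs in [11,11])
  i=9: ✗ (lhs fails at k=9 before rhs at j=12)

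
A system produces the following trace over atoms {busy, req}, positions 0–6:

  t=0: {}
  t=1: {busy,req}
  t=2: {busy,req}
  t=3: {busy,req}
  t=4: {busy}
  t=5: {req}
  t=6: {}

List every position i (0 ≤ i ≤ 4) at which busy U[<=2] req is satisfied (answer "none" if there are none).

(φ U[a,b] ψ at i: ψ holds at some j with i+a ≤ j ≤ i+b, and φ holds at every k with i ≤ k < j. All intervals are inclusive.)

1, 2, 3, 4

Evaluate at each i in [0,4]:
  i=0: ✗ (lhs fails at k=0 before rhs at j=1)
  i=1: ✓ (rhs at j=1)
  i=2: ✓ (rhs at j=2)
  i=3: ✓ (rhs at j=3)
  i=4: ✓ (rhs at j=5; lhs holds on [4,4])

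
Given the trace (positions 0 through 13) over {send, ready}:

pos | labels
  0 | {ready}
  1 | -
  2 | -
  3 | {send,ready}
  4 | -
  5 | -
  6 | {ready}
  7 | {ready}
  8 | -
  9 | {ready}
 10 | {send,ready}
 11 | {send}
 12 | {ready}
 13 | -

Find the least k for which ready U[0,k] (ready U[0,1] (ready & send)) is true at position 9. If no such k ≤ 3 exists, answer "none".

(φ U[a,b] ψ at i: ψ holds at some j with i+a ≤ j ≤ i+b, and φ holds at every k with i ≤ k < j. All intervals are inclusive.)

0

Need earliest j ≥ 9 with (ready U[0,1] (ready & send)), and ready at every k in [9,j-1].
  j=9: rhs holds (empty prefix). k = 0.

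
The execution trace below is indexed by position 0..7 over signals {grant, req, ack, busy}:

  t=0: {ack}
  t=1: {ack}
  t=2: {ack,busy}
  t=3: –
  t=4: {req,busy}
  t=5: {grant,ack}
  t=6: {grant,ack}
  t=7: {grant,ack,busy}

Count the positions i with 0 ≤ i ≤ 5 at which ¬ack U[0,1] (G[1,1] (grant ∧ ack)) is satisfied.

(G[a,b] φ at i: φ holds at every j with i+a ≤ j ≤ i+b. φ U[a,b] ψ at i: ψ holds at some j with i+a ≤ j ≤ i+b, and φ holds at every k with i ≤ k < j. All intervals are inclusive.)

3

Evaluate at each i in [0,5]:
  i=0: ✗ (no rhs in [0,1])
  i=1: ✗ (no rhs in [1,2])
  i=2: ✗ (no rhs in [2,3])
  i=3: ✓ (rhs at j=4; lhs holds on [3,3])
  i=4: ✓ (rhs at j=4)
  i=5: ✓ (rhs at j=5)
Positions where it holds: {3, 4, 5} → 3.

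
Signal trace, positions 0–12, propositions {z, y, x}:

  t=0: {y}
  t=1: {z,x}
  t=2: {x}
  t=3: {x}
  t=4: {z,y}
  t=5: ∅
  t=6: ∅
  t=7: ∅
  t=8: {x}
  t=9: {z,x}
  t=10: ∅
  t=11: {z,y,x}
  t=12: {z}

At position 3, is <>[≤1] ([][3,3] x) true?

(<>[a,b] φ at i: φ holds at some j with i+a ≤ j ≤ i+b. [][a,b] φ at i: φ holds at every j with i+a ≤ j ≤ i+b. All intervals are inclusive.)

Check [][3,3] x at each j in [3,4]:
  j=3: fails at 6
  j=4: fails at 7
No position in the window satisfies it → formula fails.

No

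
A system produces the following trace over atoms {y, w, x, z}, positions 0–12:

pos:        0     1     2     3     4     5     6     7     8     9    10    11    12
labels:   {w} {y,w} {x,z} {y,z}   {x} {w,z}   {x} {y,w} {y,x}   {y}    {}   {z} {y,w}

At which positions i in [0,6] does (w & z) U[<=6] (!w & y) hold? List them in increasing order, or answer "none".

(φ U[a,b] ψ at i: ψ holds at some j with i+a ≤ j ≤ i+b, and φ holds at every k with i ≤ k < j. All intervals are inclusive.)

3

Evaluate at each i in [0,6]:
  i=0: ✗ (lhs fails at k=0 before rhs at j=3)
  i=1: ✗ (lhs fails at k=1 before rhs at j=3)
  i=2: ✗ (lhs fails at k=2 before rhs at j=3)
  i=3: ✓ (rhs at j=3)
  i=4: ✗ (lhs fails at k=4 before rhs at j=8)
  i=5: ✗ (lhs fails at k=6 before rhs at j=8)
  i=6: ✗ (lhs fails at k=6 before rhs at j=8)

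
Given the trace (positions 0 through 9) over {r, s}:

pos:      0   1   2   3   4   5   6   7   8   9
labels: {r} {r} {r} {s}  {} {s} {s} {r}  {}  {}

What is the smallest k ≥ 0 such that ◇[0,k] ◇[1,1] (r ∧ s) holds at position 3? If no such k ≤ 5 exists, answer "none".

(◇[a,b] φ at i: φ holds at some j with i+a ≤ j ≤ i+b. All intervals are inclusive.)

none

Scan j = 3,4,… for ◇[1,1] (r ∧ s):
  j=3: fails
  j=4: fails
  j=5: fails
  j=6: fails
  j=7: fails
  j=8: fails
No j in [3,8] satisfies it → none.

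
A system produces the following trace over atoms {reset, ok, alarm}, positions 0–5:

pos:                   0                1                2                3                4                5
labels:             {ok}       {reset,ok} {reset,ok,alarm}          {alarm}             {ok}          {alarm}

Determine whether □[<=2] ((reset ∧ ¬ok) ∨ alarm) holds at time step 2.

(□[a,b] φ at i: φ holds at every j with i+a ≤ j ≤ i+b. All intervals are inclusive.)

Check ((reset ∧ ¬ok) ∨ alarm) at every j in [2,4]:
  j=2: true
  j=3: true
  j=4: false
Fails at j=4 → formula fails.

Does not hold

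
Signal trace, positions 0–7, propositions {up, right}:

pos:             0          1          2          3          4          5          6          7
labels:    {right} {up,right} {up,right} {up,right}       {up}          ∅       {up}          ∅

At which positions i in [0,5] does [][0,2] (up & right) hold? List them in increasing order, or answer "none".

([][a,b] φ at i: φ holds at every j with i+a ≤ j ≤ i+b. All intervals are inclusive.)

Evaluate at each i in [0,5]:
  i=0: ✗ (fails at j=0)
  i=1: ✓ (all of [1,3])
  i=2: ✗ (fails at j=4)
  i=3: ✗ (fails at j=4)
  i=4: ✗ (fails at j=4)
  i=5: ✗ (fails at j=5)

1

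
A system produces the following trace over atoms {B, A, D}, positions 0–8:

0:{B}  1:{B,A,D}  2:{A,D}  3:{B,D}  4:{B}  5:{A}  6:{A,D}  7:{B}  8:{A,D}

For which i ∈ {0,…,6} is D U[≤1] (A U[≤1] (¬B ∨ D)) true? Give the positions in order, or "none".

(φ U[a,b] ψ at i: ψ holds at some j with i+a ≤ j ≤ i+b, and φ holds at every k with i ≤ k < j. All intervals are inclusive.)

Evaluate at each i in [0,6]:
  i=0: ✗ (lhs fails at k=0 before rhs at j=1)
  i=1: ✓ (rhs at j=1)
  i=2: ✓ (rhs at j=2)
  i=3: ✓ (rhs at j=3)
  i=4: ✗ (lhs fails at k=4 before rhs at j=5)
  i=5: ✓ (rhs at j=5)
  i=6: ✓ (rhs at j=6)

1, 2, 3, 5, 6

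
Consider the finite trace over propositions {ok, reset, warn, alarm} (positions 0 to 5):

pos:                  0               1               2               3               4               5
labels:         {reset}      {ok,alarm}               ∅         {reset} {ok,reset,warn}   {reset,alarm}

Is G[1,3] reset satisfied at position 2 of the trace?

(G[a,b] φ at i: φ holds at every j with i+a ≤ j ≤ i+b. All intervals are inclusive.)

Holds

Check reset at every j in [3,5]:
  j=3: true
  j=4: true
  j=5: true
All positions satisfy it → formula holds.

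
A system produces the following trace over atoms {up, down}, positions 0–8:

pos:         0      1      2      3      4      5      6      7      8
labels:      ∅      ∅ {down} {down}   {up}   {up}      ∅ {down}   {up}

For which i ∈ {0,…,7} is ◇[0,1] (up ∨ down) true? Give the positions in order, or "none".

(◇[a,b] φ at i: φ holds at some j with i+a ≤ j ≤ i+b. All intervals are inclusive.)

1, 2, 3, 4, 5, 6, 7

Evaluate at each i in [0,7]:
  i=0: ✗ (none in [0,1])
  i=1: ✓ (witness j=2)
  i=2: ✓ (witness j=2)
  i=3: ✓ (witness j=3)
  i=4: ✓ (witness j=4)
  i=5: ✓ (witness j=5)
  i=6: ✓ (witness j=7)
  i=7: ✓ (witness j=7)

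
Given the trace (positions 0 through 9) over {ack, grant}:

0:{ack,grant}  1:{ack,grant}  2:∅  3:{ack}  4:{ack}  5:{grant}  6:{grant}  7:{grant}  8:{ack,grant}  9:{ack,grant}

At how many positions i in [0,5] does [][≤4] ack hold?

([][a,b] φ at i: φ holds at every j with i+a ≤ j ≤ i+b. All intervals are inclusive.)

0

Evaluate at each i in [0,5]:
  i=0: ✗ (fails at j=2)
  i=1: ✗ (fails at j=2)
  i=2: ✗ (fails at j=2)
  i=3: ✗ (fails at j=5)
  i=4: ✗ (fails at j=5)
  i=5: ✗ (fails at j=5)
Positions where it holds: {} → 0.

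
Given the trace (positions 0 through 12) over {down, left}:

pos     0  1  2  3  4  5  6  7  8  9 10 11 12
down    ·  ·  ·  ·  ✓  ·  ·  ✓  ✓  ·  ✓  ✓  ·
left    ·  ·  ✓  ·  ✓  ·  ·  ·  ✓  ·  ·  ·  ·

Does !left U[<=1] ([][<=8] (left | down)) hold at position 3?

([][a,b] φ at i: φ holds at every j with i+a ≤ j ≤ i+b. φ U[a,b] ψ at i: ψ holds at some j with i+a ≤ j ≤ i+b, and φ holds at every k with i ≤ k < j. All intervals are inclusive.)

Does not hold

Need some j in [3,4] with [][<=8] (left | down), and !left at every k in [3,j-1].
  j=3: [][<=8] (left | down) — fails at 3.
  j=4: [][<=8] (left | down) — fails at 5.
No j in the window works → until fails.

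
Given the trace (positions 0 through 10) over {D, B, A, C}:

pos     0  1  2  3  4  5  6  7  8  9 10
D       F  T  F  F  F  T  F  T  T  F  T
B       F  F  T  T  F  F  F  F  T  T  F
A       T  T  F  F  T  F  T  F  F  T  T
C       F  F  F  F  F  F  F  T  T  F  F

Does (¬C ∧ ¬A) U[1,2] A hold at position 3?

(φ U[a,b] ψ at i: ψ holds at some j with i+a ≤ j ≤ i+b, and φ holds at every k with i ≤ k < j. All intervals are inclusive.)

Holds

Need some j in [4,5] with A, and (¬C ∧ ¬A) at every k in [3,j-1].
  j=4: A holds; (¬C ∧ ¬A) holds at every k in [3,3] → satisfied.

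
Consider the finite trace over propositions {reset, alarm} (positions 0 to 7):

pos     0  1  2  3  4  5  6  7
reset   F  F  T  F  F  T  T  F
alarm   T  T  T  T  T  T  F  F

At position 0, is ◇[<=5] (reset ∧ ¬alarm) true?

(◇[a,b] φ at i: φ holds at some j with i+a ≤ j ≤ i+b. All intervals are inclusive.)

False

Check (reset ∧ ¬alarm) at each j in [0,5]:
  j=0: false
  j=1: false
  j=2: false
  j=3: false
  j=4: false
  j=5: false
No position in the window satisfies it → formula fails.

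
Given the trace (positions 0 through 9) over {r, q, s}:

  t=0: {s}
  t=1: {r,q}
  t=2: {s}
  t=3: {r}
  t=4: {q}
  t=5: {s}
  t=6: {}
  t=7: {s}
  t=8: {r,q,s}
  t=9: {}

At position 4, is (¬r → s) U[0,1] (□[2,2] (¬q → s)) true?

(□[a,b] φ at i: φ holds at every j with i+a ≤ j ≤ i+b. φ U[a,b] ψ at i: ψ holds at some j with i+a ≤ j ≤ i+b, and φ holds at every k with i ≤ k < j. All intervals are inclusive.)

Need some j in [4,5] with □[2,2] (¬q → s), and (¬r → s) at every k in [4,j-1].
  j=4: □[2,2] (¬q → s) — fails at 6.
  j=5: □[2,2] (¬q → s) holds, but (¬r → s) fails at k=4 → not this j.
No j in the window works → until fails.

Does not hold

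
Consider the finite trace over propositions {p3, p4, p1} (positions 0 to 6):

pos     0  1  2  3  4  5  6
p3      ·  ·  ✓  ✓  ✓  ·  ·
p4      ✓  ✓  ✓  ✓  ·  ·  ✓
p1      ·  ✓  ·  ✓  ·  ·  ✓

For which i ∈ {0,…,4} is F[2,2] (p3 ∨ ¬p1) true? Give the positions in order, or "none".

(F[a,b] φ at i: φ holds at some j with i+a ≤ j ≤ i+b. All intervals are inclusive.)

0, 1, 2, 3

Evaluate at each i in [0,4]:
  i=0: ✓ (witness j=2)
  i=1: ✓ (witness j=3)
  i=2: ✓ (witness j=4)
  i=3: ✓ (witness j=5)
  i=4: ✗ (none in [6,6])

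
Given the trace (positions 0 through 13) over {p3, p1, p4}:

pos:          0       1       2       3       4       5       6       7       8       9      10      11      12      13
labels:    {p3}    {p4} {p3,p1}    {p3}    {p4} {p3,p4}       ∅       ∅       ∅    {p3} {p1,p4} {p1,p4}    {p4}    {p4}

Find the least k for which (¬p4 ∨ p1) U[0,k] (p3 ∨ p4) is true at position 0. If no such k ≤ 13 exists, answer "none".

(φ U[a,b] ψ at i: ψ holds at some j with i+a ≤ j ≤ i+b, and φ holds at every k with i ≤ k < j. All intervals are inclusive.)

0

Need earliest j ≥ 0 with (p3 ∨ p4), and (¬p4 ∨ p1) at every k in [0,j-1].
  j=0: rhs holds (empty prefix). k = 0.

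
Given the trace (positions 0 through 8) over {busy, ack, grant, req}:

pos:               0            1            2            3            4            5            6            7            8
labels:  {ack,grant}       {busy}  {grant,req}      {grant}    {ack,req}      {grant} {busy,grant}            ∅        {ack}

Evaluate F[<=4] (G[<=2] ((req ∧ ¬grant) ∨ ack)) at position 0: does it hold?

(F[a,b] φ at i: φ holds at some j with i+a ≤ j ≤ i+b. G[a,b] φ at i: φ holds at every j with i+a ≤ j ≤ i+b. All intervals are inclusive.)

Check G[<=2] ((req ∧ ¬grant) ∨ ack) at each j in [0,4]:
  j=0: fails at 1
  j=1: fails at 1
  j=2: fails at 2
  j=3: fails at 3
  j=4: fails at 5
No position in the window satisfies it → formula fails.

No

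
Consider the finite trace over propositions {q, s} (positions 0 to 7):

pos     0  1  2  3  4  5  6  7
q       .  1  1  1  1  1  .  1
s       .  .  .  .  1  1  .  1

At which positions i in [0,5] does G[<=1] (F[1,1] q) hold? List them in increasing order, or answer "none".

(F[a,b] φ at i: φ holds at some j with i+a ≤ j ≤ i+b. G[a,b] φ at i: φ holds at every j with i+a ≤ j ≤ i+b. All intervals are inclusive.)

0, 1, 2, 3

Evaluate at each i in [0,5]:
  i=0: ✓ (all of [0,1])
  i=1: ✓ (all of [1,2])
  i=2: ✓ (all of [2,3])
  i=3: ✓ (all of [3,4])
  i=4: ✗ (fails at j=5)
  i=5: ✗ (fails at j=5)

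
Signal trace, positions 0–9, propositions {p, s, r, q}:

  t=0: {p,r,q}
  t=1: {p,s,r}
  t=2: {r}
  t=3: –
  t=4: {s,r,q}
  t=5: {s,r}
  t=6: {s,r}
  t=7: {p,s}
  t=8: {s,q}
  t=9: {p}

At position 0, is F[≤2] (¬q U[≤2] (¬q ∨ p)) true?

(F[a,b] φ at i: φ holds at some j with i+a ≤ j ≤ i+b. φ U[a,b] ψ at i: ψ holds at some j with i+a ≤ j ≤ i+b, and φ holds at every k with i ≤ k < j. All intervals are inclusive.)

Check (¬q U[≤2] (¬q ∨ p)) at each j in [0,2]:
  j=0: holds
  j=1: holds
  j=2: holds
Found at j=0 → formula holds.

Yes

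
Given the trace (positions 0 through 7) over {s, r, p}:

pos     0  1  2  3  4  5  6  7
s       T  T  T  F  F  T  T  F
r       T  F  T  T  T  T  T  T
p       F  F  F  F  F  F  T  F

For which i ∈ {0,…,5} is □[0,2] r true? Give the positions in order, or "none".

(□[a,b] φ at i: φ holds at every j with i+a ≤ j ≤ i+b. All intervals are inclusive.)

2, 3, 4, 5

Evaluate at each i in [0,5]:
  i=0: ✗ (fails at j=1)
  i=1: ✗ (fails at j=1)
  i=2: ✓ (all of [2,4])
  i=3: ✓ (all of [3,5])
  i=4: ✓ (all of [4,6])
  i=5: ✓ (all of [5,7])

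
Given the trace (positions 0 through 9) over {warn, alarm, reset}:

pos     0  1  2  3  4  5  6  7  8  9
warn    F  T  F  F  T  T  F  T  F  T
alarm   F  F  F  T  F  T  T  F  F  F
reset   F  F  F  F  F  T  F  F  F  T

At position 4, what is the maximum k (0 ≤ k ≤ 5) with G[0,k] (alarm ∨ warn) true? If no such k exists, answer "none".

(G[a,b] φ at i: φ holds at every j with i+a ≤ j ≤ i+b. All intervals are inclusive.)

3

(alarm ∨ warn) must hold from j=4 onward; find where it first fails.
  j=4: holds
  j=5: holds
  j=6: holds
  j=7: holds
  j=8: fails
Holds on [4,7], so largest k = 3.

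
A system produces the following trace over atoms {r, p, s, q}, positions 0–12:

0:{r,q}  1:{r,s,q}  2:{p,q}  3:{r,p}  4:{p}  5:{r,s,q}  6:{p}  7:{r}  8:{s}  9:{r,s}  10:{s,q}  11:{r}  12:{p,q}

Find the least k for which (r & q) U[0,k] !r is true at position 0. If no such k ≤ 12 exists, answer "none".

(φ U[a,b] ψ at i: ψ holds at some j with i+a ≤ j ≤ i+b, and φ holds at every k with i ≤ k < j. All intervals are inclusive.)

Need earliest j ≥ 0 with !r, and (r & q) at every k in [0,j-1].
  j=0: rhs fails.
  j=1: rhs fails.
  j=2: rhs holds; lhs holds on [0,1]. k = 2.

2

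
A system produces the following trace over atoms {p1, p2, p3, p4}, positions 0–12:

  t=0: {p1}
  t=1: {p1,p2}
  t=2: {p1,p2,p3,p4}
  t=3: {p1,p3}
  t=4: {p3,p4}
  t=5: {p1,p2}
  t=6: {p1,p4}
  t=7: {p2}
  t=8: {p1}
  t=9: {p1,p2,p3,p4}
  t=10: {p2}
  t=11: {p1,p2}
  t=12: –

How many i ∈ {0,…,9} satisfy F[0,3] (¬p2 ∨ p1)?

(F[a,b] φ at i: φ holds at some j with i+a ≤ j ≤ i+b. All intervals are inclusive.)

Evaluate at each i in [0,9]:
  i=0: ✓ (witness j=0)
  i=1: ✓ (witness j=1)
  i=2: ✓ (witness j=2)
  i=3: ✓ (witness j=3)
  i=4: ✓ (witness j=4)
  i=5: ✓ (witness j=5)
  i=6: ✓ (witness j=6)
  i=7: ✓ (witness j=8)
  i=8: ✓ (witness j=8)
  i=9: ✓ (witness j=9)
Positions where it holds: {0, 1, 2, 3, 4, 5, 6, 7, 8, 9} → 10.

10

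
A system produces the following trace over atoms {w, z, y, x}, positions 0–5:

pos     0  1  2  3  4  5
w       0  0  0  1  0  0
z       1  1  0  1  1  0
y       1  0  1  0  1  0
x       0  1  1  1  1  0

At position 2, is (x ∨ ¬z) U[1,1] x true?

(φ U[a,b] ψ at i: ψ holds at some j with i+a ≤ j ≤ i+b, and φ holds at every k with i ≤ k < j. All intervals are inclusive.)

Need some j in [3,3] with x, and (x ∨ ¬z) at every k in [2,j-1].
  j=3: x holds; (x ∨ ¬z) holds at every k in [2,2] → satisfied.

Holds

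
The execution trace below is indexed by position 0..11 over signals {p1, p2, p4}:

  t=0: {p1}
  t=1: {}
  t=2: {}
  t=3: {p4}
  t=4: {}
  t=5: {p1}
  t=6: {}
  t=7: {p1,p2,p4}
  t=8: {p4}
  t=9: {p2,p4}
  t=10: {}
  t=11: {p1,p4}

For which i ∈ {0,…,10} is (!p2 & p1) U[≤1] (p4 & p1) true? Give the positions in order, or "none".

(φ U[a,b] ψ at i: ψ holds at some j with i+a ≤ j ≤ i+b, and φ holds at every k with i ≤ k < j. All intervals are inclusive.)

Evaluate at each i in [0,10]:
  i=0: ✗ (no rhs in [0,1])
  i=1: ✗ (no rhs in [1,2])
  i=2: ✗ (no rhs in [2,3])
  i=3: ✗ (no rhs in [3,4])
  i=4: ✗ (no rhs in [4,5])
  i=5: ✗ (no rhs in [5,6])
  i=6: ✗ (lhs fails at k=6 before rhs at j=7)
  i=7: ✓ (rhs at j=7)
  i=8: ✗ (no rhs in [8,9])
  i=9: ✗ (no rhs in [9,10])
  i=10: ✗ (lhs fails at k=10 before rhs at j=11)

7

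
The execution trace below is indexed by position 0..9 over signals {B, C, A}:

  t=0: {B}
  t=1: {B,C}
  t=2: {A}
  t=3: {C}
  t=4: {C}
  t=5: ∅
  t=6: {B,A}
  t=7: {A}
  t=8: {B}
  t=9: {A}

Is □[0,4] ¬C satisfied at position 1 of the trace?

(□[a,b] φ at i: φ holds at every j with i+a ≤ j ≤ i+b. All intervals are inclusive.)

Check ¬C at every j in [1,5]:
  j=1: false
  j=2: true
  j=3: false
  j=4: false
  j=5: true
Fails at j=1 → formula fails.

False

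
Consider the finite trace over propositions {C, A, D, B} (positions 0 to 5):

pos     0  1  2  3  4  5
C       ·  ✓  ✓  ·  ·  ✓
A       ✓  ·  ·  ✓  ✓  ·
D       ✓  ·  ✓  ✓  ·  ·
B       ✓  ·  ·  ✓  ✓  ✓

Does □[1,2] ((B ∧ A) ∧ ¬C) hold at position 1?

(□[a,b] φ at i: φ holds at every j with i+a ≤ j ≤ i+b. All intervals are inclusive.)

False

Check ((B ∧ A) ∧ ¬C) at every j in [2,3]:
  j=2: false
  j=3: true
Fails at j=2 → formula fails.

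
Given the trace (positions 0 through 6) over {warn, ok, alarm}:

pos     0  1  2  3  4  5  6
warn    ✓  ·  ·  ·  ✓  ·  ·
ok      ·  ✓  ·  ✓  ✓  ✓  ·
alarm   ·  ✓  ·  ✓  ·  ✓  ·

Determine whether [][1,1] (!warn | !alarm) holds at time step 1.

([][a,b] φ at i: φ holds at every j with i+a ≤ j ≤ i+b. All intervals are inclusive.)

Check (!warn | !alarm) at every j in [2,2]:
  j=2: true
All positions satisfy it → formula holds.

Yes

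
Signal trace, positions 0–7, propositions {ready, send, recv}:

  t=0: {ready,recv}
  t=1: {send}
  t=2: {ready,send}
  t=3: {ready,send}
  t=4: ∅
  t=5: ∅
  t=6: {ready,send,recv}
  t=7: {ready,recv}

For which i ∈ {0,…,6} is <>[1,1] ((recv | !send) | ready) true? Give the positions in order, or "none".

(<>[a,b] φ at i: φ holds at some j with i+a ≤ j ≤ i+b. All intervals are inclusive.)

Evaluate at each i in [0,6]:
  i=0: ✗ (none in [1,1])
  i=1: ✓ (witness j=2)
  i=2: ✓ (witness j=3)
  i=3: ✓ (witness j=4)
  i=4: ✓ (witness j=5)
  i=5: ✓ (witness j=6)
  i=6: ✓ (witness j=7)

1, 2, 3, 4, 5, 6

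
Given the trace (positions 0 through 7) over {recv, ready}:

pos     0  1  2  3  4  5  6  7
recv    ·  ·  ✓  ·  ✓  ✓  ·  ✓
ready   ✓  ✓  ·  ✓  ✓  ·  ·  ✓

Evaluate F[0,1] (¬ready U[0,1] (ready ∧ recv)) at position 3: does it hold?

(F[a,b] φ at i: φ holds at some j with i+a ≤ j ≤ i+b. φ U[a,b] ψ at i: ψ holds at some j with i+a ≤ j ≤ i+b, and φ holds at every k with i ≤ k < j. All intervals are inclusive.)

Check (¬ready U[0,1] (ready ∧ recv)) at each j in [3,4]:
  j=3: fails
  j=4: holds
Found at j=4 → formula holds.

Yes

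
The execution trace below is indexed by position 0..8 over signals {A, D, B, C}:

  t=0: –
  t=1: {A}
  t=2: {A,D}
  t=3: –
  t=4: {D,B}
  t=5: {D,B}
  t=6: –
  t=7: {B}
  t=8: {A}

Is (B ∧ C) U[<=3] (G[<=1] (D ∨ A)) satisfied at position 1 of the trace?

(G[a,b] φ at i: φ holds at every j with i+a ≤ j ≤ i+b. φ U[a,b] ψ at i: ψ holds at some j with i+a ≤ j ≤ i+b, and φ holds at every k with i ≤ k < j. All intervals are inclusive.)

True

Need some j in [1,4] with G[<=1] (D ∨ A), and (B ∧ C) at every k in [1,j-1].
  j=1: G[<=1] (D ∨ A) holds; no prefix to check → satisfied.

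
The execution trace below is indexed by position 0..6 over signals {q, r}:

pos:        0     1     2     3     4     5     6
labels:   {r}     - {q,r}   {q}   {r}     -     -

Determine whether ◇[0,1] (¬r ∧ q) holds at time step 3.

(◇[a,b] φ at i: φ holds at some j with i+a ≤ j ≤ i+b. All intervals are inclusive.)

Holds

Check (¬r ∧ q) at each j in [3,4]:
  j=3: true
  j=4: false
Found at j=3 → formula holds.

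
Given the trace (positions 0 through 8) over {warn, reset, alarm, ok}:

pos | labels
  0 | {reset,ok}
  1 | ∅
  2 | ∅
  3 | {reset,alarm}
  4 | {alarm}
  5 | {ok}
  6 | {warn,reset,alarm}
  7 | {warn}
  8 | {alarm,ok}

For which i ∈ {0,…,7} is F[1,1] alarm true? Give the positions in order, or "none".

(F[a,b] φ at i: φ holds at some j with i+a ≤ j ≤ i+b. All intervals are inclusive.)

Evaluate at each i in [0,7]:
  i=0: ✗ (none in [1,1])
  i=1: ✗ (none in [2,2])
  i=2: ✓ (witness j=3)
  i=3: ✓ (witness j=4)
  i=4: ✗ (none in [5,5])
  i=5: ✓ (witness j=6)
  i=6: ✗ (none in [7,7])
  i=7: ✓ (witness j=8)

2, 3, 5, 7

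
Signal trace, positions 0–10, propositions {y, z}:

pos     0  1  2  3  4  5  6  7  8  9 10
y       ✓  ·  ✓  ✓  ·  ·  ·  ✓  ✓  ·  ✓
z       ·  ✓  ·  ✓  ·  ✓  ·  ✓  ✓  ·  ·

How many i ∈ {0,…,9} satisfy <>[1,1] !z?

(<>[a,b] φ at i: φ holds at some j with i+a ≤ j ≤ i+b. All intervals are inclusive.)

Evaluate at each i in [0,9]:
  i=0: ✗ (none in [1,1])
  i=1: ✓ (witness j=2)
  i=2: ✗ (none in [3,3])
  i=3: ✓ (witness j=4)
  i=4: ✗ (none in [5,5])
  i=5: ✓ (witness j=6)
  i=6: ✗ (none in [7,7])
  i=7: ✗ (none in [8,8])
  i=8: ✓ (witness j=9)
  i=9: ✓ (witness j=10)
Positions where it holds: {1, 3, 5, 8, 9} → 5.

5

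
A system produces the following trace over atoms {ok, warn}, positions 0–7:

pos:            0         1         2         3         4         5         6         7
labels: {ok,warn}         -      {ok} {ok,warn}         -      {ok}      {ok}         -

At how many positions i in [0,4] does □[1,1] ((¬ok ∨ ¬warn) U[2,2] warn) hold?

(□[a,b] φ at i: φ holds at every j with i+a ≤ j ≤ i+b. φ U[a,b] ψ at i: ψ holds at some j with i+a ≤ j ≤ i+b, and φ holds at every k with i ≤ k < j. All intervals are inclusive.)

Evaluate at each i in [0,4]:
  i=0: ✓ (all of [1,1])
  i=1: ✗ (fails at j=2)
  i=2: ✗ (fails at j=3)
  i=3: ✗ (fails at j=4)
  i=4: ✗ (fails at j=5)
Positions where it holds: {0} → 1.

1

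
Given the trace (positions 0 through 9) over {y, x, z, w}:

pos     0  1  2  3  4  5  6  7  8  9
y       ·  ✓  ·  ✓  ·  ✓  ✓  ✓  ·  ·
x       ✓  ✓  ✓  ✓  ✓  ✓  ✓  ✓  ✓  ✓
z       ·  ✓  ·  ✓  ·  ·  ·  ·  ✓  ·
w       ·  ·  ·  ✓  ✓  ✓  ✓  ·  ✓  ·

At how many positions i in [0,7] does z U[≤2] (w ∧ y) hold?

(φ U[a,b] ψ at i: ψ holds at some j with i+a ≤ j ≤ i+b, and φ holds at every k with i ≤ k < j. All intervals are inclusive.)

Evaluate at each i in [0,7]:
  i=0: ✗ (no rhs in [0,2])
  i=1: ✗ (lhs fails at k=2 before rhs at j=3)
  i=2: ✗ (lhs fails at k=2 before rhs at j=3)
  i=3: ✓ (rhs at j=3)
  i=4: ✗ (lhs fails at k=4 before rhs at j=5)
  i=5: ✓ (rhs at j=5)
  i=6: ✓ (rhs at j=6)
  i=7: ✗ (no rhs in [7,9])
Positions where it holds: {3, 5, 6} → 3.

3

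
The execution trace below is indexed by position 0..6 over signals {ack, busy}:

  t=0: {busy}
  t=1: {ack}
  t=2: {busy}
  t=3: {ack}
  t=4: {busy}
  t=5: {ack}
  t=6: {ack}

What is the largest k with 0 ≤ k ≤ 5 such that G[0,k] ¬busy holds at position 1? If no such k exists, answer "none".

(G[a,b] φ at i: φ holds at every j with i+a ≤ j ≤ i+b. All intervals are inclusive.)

¬busy must hold from j=1 onward; find where it first fails.
  j=1: holds
  j=2: fails
Holds on [1,1], so largest k = 0.

0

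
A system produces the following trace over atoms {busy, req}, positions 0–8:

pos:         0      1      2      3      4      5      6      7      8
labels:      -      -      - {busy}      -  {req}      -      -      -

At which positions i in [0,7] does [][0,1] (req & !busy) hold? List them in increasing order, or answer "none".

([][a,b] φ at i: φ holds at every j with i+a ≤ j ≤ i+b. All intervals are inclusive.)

none

Evaluate at each i in [0,7]:
  i=0: ✗ (fails at j=0)
  i=1: ✗ (fails at j=1)
  i=2: ✗ (fails at j=2)
  i=3: ✗ (fails at j=3)
  i=4: ✗ (fails at j=4)
  i=5: ✗ (fails at j=6)
  i=6: ✗ (fails at j=6)
  i=7: ✗ (fails at j=7)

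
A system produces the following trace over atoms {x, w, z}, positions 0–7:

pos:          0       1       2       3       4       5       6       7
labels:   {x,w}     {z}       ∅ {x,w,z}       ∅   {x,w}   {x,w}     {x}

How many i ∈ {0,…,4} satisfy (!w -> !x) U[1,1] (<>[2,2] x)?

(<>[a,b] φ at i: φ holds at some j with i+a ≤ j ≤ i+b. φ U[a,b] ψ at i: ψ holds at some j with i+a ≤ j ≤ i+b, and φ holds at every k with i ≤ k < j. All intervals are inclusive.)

Evaluate at each i in [0,4]:
  i=0: ✓ (rhs at j=1; lhs holds on [0,0])
  i=1: ✗ (no rhs in [2,2])
  i=2: ✓ (rhs at j=3; lhs holds on [2,2])
  i=3: ✓ (rhs at j=4; lhs holds on [3,3])
  i=4: ✓ (rhs at j=5; lhs holds on [4,4])
Positions where it holds: {0, 2, 3, 4} → 4.

4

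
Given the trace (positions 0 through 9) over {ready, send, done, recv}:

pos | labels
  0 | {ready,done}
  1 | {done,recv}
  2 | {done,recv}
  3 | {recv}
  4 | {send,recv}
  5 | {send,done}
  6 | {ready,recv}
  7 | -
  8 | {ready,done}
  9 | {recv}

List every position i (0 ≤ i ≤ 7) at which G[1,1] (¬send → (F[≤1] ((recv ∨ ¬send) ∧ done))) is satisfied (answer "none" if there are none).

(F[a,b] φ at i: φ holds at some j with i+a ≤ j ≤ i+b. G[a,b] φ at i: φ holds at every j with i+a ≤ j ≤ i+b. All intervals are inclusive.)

Evaluate at each i in [0,7]:
  i=0: ✓ (all of [1,1])
  i=1: ✓ (all of [2,2])
  i=2: ✗ (fails at j=3)
  i=3: ✓ (all of [4,4])
  i=4: ✓ (all of [5,5])
  i=5: ✗ (fails at j=6)
  i=6: ✓ (all of [7,7])
  i=7: ✓ (all of [8,8])

0, 1, 3, 4, 6, 7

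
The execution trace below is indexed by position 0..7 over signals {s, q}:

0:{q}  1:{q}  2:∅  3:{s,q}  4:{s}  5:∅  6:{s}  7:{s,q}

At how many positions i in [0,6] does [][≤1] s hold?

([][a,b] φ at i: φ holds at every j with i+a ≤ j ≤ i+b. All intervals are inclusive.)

Evaluate at each i in [0,6]:
  i=0: ✗ (fails at j=0)
  i=1: ✗ (fails at j=1)
  i=2: ✗ (fails at j=2)
  i=3: ✓ (all of [3,4])
  i=4: ✗ (fails at j=5)
  i=5: ✗ (fails at j=5)
  i=6: ✓ (all of [6,7])
Positions where it holds: {3, 6} → 2.

2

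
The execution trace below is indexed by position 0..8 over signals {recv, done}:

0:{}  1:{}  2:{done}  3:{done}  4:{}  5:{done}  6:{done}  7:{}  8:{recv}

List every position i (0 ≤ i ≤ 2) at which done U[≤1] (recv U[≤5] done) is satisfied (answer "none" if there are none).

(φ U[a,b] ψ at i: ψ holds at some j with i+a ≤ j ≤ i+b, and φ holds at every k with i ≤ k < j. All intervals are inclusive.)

Evaluate at each i in [0,2]:
  i=0: ✗ (no rhs in [0,1])
  i=1: ✗ (lhs fails at k=1 before rhs at j=2)
  i=2: ✓ (rhs at j=2)

2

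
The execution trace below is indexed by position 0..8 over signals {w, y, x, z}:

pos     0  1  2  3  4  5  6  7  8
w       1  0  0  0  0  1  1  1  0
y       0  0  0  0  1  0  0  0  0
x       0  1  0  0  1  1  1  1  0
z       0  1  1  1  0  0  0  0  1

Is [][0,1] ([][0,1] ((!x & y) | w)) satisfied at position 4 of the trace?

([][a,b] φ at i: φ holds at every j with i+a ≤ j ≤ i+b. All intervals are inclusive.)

Check [][0,1] ((!x & y) | w) at every j in [4,5]:
  j=4: fails at 4
  j=5: holds on [5,6]
Fails at j=4 → formula fails.

No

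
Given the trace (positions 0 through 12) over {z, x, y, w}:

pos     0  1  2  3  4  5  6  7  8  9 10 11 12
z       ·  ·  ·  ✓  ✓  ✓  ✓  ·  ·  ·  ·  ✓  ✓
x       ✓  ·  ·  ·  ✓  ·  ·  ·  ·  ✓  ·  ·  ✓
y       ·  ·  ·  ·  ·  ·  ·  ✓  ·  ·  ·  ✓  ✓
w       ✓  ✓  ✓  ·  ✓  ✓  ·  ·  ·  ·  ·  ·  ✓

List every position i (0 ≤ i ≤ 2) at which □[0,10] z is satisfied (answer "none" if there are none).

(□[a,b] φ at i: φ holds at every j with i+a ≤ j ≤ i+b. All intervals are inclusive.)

Evaluate at each i in [0,2]:
  i=0: ✗ (fails at j=0)
  i=1: ✗ (fails at j=1)
  i=2: ✗ (fails at j=2)

none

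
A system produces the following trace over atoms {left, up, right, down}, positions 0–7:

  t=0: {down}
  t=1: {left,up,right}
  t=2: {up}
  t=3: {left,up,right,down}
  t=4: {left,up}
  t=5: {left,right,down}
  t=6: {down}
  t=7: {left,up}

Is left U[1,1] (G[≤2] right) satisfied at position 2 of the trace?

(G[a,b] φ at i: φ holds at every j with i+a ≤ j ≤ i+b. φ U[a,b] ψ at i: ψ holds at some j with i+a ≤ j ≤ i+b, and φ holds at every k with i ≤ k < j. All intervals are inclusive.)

Need some j in [3,3] with G[≤2] right, and left at every k in [2,j-1].
  j=3: G[≤2] right — fails at 4.
No j in the window works → until fails.

No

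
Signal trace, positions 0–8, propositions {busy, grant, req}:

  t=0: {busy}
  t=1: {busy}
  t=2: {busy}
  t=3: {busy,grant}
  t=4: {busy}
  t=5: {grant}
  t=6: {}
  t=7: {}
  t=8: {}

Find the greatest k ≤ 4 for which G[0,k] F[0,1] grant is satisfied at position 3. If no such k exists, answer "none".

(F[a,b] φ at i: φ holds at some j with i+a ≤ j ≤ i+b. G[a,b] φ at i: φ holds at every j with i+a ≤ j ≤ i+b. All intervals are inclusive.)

F[0,1] grant must hold from j=3 onward; find where it first fails.
  j=3: holds
  j=4: holds
  j=5: holds
  j=6: fails
Holds on [3,5], so largest k = 2.

2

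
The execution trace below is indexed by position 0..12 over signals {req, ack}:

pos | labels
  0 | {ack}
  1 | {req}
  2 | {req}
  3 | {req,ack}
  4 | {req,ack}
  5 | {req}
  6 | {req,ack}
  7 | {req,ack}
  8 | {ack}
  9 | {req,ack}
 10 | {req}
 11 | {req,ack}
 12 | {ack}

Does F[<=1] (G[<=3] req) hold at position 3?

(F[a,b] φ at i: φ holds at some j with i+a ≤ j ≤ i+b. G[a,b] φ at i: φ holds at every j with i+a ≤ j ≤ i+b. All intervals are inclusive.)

Yes

Check G[<=3] req at each j in [3,4]:
  j=3: holds on [3,6]
  j=4: holds on [4,7]
Found at j=3 → formula holds.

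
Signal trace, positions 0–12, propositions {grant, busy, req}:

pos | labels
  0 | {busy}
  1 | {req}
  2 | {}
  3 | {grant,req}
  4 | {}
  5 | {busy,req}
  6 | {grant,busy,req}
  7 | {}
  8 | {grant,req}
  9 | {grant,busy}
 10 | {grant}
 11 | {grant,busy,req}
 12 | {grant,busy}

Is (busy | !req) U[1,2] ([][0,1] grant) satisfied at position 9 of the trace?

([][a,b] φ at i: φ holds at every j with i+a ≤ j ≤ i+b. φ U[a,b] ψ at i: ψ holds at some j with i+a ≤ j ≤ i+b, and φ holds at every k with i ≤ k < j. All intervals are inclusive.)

Yes

Need some j in [10,11] with [][0,1] grant, and (busy | !req) at every k in [9,j-1].
  j=10: [][0,1] grant holds; (busy | !req) holds at every k in [9,9] → satisfied.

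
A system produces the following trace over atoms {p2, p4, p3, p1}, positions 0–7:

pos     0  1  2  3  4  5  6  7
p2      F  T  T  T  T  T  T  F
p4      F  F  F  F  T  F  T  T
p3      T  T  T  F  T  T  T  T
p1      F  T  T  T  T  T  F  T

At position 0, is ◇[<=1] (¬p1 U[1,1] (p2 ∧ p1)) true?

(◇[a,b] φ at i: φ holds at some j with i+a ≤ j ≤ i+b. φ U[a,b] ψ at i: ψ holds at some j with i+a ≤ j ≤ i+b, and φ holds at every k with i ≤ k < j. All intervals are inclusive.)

Check (¬p1 U[1,1] (p2 ∧ p1)) at each j in [0,1]:
  j=0: holds
  j=1: fails
Found at j=0 → formula holds.

True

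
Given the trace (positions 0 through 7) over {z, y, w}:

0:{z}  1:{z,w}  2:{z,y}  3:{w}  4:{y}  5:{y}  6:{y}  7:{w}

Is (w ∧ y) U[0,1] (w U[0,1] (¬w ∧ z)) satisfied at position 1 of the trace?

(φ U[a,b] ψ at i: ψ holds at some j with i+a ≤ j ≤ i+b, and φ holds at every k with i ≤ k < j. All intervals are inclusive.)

Need some j in [1,2] with (w U[0,1] (¬w ∧ z)), and (w ∧ y) at every k in [1,j-1].
  j=1: (w U[0,1] (¬w ∧ z)) holds; no prefix to check → satisfied.

Holds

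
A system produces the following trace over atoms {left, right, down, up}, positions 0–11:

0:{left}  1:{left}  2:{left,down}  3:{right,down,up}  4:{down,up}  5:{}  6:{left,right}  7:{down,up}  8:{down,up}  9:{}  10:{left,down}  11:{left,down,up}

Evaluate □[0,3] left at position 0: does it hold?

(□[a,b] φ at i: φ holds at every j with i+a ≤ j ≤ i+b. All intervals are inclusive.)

Does not hold

Check left at every j in [0,3]:
  j=0: true
  j=1: true
  j=2: true
  j=3: false
Fails at j=3 → formula fails.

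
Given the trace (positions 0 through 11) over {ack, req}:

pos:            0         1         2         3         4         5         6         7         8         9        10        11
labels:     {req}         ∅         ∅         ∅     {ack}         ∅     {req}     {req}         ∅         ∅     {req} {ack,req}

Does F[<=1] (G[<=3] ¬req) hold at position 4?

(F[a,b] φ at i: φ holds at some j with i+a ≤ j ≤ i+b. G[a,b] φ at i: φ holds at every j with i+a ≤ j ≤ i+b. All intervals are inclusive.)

No

Check G[<=3] ¬req at each j in [4,5]:
  j=4: fails at 6
  j=5: fails at 6
No position in the window satisfies it → formula fails.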